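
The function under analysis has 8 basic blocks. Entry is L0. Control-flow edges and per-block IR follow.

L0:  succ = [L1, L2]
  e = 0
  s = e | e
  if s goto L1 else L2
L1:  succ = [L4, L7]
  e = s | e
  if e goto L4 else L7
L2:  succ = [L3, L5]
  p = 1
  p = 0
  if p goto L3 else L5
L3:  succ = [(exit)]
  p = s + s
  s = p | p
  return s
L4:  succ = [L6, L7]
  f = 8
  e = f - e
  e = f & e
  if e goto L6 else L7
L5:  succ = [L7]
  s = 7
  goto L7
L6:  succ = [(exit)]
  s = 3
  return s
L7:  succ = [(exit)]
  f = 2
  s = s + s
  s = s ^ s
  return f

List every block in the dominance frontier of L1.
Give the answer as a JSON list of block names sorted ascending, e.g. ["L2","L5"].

idom tree: L1←L0 L2←L0 L3←L2 L4←L1 L5←L2 L6←L4 L7←L0
Join-block Dom:
  L7: preds {L1,L4,L5}: {L0,L1} ∩ {L0,L1,L4} ∩ {L0,L2,L5} = {L0}; idom=L0

Frontier:
  L7←L1: walk L1 to L0
  L7←L4: walk L4→L1 to L0
  L7←L5: walk L5→L2 to L0
  L0: DF=∅
  L1: DF={L7}
  L2: DF={L7}
  L3: DF=∅
  L4: DF={L7}
  L5: DF={L7}
  L6: DF=∅
  L7: DF=∅

DF(L1) = ["L7"]

Answer: ["L7"]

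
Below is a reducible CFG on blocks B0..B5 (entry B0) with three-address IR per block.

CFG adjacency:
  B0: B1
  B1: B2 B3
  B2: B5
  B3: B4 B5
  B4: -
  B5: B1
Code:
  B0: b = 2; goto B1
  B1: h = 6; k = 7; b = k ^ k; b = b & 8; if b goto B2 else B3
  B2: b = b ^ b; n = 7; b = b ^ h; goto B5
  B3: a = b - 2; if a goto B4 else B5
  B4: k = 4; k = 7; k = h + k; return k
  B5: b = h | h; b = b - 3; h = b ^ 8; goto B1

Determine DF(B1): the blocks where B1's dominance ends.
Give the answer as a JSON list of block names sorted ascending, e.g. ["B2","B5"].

Answer: ["B1"]

Working:
idom tree: B1←B0 B2←B1 B3←B1 B4←B3 B5←B1
Dom∩ at merges:
  B1: preds {B0,B5}: {B0} ∩ {B0,B1,B5} = {B0}; idom=B0
  B5: preds {B2,B3}: {B0,B1,B2} ∩ {B0,B1,B3} = {B0,B1}; idom=B1

Frontier:
  B1←B0: walk · to B0
  B1←B5: walk B5→B1 to B0
  B5←B2: walk B2 to B1
  B5←B3: walk B3 to B1
  B0 → ∅
  B1 → {B1}
  B2 → {B5}
  B3 → {B5}
  B4 → ∅
  B5 → {B1}

DF(B1) = ["B1"]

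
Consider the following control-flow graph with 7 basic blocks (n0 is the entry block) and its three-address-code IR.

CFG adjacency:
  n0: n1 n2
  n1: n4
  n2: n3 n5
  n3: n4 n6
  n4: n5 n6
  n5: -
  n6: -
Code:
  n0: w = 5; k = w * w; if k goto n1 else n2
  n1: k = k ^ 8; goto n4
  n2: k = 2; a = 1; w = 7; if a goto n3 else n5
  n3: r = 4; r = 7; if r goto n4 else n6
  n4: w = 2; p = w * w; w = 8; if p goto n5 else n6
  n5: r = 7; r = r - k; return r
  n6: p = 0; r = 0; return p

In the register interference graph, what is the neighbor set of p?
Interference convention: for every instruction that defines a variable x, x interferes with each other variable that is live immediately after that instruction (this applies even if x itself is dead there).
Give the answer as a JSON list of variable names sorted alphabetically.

Block summaries:
  n0: def={k,w} ue=∅
  n1: def={k} ue={k}
  n2: def={a,k,w} ue=∅
  n3: def={r} ue=∅
  n4: def={p,w} ue=∅
  n5: def={r} ue={k}
  n6: def={p,r} ue=∅

Liveness:
  n0: in=∅ out={k}
  n1: in={k} out={k}
  n2: in=∅ out={k}
  n3: in={k} out={k}
  n4: in={k} out={k}
  n5: in={k} out=∅
  n6: in=∅ out=∅

Interference:
  a: {k,w}
  k: {a,p,r,w}
  p: {k,r,w}
  r: {k,p}
  w: {a,k,p}

N(p) = ["k", "r", "w"]

Answer: ["k", "r", "w"]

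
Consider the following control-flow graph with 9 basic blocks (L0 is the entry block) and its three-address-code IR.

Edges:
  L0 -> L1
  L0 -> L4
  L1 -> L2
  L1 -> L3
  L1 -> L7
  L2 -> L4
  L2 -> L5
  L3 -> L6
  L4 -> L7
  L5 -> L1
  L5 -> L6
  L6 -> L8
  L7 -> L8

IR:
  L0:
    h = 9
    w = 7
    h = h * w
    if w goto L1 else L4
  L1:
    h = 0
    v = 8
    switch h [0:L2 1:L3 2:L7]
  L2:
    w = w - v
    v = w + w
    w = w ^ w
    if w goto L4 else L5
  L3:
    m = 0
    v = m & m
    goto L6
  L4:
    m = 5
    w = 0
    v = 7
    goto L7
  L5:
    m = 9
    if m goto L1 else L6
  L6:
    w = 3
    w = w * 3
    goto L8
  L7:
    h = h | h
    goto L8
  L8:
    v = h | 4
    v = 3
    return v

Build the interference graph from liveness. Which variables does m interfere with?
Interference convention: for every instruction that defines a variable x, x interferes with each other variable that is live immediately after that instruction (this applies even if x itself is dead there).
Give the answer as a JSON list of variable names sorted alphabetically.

Block summaries:
  L0 def {h,w} use ∅
  L1 def {h,v} use ∅
  L2 def {v,w} use {v,w}
  L3 def {m,v} use ∅
  L4 def {m,v,w} use ∅
  L5 def {m} use ∅
  L6 def {w} use ∅
  L7 def {h} use {h}
  L8 def {v} use {h}

Backward fixpoint:
  L0 li=∅ lo={h,w}
  L1 li={w} lo={h,v,w}
  L2 li={h,v,w} lo={h,w}
  L3 li={h} lo={h}
  L4 li={h} lo={h}
  L5 li={h,w} lo={h,w}
  L6 li={h} lo={h}
  L7 li={h} lo={h}
  L8 li={h} lo=∅

Interfere edges:
  h — {m,v,w}
  m — {h,w}
  v — {h,w}
  w — {h,m,v}

N(m) = ["h", "w"]

Answer: ["h", "w"]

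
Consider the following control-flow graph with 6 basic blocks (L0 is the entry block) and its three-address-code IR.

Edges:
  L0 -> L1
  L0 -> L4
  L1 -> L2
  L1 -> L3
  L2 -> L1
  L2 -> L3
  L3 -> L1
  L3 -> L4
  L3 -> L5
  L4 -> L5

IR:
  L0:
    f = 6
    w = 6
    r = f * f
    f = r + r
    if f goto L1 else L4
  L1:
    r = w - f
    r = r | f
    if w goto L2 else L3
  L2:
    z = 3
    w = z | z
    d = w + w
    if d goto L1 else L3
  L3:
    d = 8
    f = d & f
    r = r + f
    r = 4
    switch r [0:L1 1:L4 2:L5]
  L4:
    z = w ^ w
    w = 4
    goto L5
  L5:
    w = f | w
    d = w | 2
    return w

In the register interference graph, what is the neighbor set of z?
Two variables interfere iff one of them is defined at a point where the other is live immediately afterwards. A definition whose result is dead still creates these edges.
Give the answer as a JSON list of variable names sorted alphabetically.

Per-block:
  L0: def={f,r,w} ue=∅
  L1: def={r} ue={f,w}
  L2: def={d,w,z} ue=∅
  L3: def={d,f,r} ue={f,r}
  L4: def={w,z} ue={w}
  L5: def={d,w} ue={f,w}

Backward fixpoint:
  live L0: ∅→{f,w}
  live L1: {f,w}→{f,r,w}
  live L2: {f,r}→{f,r,w}
  live L3: {f,r,w}→{f,w}
  live L4: {f,w}→{f,w}
  live L5: {f,w}→∅

Conflict graph:
  d — {f,r,w}
  f — {d,r,w,z}
  r — {d,f,w,z}
  w — {d,f,r}
  z — {f,r}

N(z) = ["f", "r"]

Answer: ["f", "r"]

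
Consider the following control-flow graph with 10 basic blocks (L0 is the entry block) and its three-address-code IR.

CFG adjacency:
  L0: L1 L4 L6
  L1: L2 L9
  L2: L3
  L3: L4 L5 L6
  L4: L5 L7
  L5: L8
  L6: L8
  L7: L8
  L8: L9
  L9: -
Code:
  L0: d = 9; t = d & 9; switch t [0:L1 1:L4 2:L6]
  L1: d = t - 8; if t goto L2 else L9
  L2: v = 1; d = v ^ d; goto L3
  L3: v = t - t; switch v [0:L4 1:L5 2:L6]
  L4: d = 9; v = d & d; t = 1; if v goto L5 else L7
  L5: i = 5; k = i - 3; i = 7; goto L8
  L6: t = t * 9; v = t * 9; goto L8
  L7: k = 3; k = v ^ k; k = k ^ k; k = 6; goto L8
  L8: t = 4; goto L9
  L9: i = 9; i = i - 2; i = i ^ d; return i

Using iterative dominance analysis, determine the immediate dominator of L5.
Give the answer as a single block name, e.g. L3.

idom tree: L1←L0 L2←L1 L3←L2 L4←L0 L5←L0 L6←L0 L7←L4 L8←L0 L9←L0
Dom∩ at merges:
  L4: preds {L0,L3}: {L0} ∩ {L0,L1,L2,L3} = {L0}; idom=L0
  L5: preds {L3,L4}: {L0,L1,L2,L3} ∩ {L0,L4} = {L0}; idom=L0
  L6: preds {L0,L3}: {L0} ∩ {L0,L1,L2,L3} = {L0}; idom=L0
  L8: preds {L5,L6,L7}: {L0,L5} ∩ {L0,L6} ∩ {L0,L4,L7} = {L0}; idom=L0
  L9: preds {L1,L8}: {L0,L1} ∩ {L0,L8} = {L0}; idom=L0

idom(L5) = L0

Answer: L0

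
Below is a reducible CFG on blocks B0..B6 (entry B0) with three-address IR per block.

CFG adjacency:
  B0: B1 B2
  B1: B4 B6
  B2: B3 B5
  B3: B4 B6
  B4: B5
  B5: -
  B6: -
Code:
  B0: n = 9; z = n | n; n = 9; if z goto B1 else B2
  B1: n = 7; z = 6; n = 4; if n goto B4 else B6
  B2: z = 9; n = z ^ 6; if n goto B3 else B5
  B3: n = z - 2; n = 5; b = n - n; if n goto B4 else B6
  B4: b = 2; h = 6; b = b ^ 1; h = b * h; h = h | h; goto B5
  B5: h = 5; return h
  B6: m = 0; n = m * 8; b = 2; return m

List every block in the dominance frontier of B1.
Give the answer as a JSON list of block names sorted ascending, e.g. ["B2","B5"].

Answer: ["B4", "B6"]

Analysis:
idom tree: B1←B0 B2←B0 B3←B2 B4←B0 B5←B0 B6←B0
Dom∩ at merges:
  B4: preds {B1,B3}: {B0,B1} ∩ {B0,B2,B3} = {B0}; idom=B0
  B5: preds {B2,B4}: {B0,B2} ∩ {B0,B4} = {B0}; idom=B0
  B6: preds {B1,B3}: {B0,B1} ∩ {B0,B2,B3} = {B0}; idom=B0

Frontier:
  join B4 pred B1: B1 stop@B0
  join B4 pred B3: B3→B2 stop@B0
  join B5 pred B2: B2 stop@B0
  join B5 pred B4: B4 stop@B0
  join B6 pred B1: B1 stop@B0
  join B6 pred B3: B3→B2 stop@B0
  B0: DF=∅
  B1: DF={B4,B6}
  B2: DF={B4,B5,B6}
  B3: DF={B4,B6}
  B4: DF={B5}
  B5: DF=∅
  B6: DF=∅

DF(B1) = ["B4", "B6"]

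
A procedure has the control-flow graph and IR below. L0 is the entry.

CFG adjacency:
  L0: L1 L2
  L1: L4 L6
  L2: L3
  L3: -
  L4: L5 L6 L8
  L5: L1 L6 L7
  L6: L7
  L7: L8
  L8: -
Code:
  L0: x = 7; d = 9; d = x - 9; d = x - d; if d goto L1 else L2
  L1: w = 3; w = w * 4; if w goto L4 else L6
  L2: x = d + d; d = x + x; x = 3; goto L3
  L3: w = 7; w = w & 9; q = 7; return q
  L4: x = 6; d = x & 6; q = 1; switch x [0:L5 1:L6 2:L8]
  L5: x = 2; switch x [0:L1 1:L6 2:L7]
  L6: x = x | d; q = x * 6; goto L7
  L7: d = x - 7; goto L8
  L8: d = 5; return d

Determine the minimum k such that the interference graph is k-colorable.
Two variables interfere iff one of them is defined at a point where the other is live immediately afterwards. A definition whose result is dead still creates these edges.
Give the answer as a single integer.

Per-block:
  L0 def {d,x} use ∅
  L1 def {w} use ∅
  L2 def {d,x} use {d}
  L3 def {q,w} use ∅
  L4 def {d,q,x} use ∅
  L5 def {x} use ∅
  L6 def {q,x} use {d,x}
  L7 def {d} use {x}
  L8 def {d} use ∅

Liveness:
  L0 li=∅ lo={d,x}
  L1 li={d,x} lo={d,x}
  L2 li={d} lo=∅
  L3 li=∅ lo=∅
  L4 li=∅ lo={d,x}
  L5 li={d} lo={d,x}
  L6 li={d,x} lo={x}
  L7 li={x} lo=∅
  L8 li=∅ lo=∅

Interfere edges:
  d↔{q,w,x}
  q↔{d,x}
  w↔{d,x}
  x↔{d,q,w}

Registers:
  clique {d,q,x} ⇒ need ≥ 3
  assign d→R0 q→R2 w→R2 x→R1 — no edge inside a register ⇒ χ ≤ 3
  χ = 3

Answer: 3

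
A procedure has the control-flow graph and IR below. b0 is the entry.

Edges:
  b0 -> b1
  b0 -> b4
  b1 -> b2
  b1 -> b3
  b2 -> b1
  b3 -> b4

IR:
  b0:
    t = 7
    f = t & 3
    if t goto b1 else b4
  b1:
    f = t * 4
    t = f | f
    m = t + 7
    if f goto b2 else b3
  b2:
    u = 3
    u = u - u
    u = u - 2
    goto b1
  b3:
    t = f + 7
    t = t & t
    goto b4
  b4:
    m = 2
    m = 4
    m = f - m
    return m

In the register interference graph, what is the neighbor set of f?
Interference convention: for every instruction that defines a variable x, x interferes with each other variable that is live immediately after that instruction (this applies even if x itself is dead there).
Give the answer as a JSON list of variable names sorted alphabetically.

Answer: ["m", "t"]

Analysis:
def/use:
  b0 def {f,t} use ∅
  b1 def {f,m,t} use {t}
  b2 def {u} use ∅
  b3 def {t} use {f}
  b4 def {m} use {f}

Live sets:
  live b0: ∅→{f,t}
  live b1: {t}→{f,t}
  live b2: {t}→{t}
  live b3: {f}→{f}
  live b4: {f}→∅

Interfere edges:
  f — {m,t}
  m — {f,t}
  t — {f,m,u}
  u — {t}

N(f) = ["m", "t"]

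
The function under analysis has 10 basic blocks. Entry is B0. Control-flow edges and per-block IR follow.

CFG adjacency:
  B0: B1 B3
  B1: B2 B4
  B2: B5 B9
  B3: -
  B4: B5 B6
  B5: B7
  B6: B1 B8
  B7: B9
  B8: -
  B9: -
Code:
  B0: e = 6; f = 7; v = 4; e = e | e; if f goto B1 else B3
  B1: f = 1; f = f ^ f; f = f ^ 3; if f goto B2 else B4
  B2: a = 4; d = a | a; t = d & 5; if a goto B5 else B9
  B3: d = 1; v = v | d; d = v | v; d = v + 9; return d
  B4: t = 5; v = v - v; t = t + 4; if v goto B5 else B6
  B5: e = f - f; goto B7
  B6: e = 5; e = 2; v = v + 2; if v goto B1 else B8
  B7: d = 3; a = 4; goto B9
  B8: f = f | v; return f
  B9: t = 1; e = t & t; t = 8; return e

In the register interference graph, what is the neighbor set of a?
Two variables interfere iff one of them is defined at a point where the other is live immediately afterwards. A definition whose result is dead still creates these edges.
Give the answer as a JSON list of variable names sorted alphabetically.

Answer: ["d", "f", "t"]

Analysis:
Block summaries:
  B0 def {e,f,v} use ∅
  B1 def {f} use ∅
  B2 def {a,d,t} use ∅
  B3 def {d,v} use {v}
  B4 def {t,v} use {v}
  B5 def {e} use {f}
  B6 def {e,v} use {v}
  B7 def {a,d} use ∅
  B8 def {f} use {f,v}
  B9 def {e,t} use ∅

Backward fixpoint:
  B0: in=∅ out={v}
  B1: in={v} out={f,v}
  B2: in={f} out={f}
  B3: in={v} out=∅
  B4: in={f,v} out={f,v}
  B5: in={f} out=∅
  B6: in={f,v} out={f,v}
  B7: in=∅ out=∅
  B8: in={f,v} out=∅
  B9: in=∅ out=∅

Interfere edges:
  a: {d,f,t}
  d: {a,f,v}
  e: {f,t,v}
  f: {a,d,e,t,v}
  t: {a,e,f,v}
  v: {d,e,f,t}

N(a) = ["d", "f", "t"]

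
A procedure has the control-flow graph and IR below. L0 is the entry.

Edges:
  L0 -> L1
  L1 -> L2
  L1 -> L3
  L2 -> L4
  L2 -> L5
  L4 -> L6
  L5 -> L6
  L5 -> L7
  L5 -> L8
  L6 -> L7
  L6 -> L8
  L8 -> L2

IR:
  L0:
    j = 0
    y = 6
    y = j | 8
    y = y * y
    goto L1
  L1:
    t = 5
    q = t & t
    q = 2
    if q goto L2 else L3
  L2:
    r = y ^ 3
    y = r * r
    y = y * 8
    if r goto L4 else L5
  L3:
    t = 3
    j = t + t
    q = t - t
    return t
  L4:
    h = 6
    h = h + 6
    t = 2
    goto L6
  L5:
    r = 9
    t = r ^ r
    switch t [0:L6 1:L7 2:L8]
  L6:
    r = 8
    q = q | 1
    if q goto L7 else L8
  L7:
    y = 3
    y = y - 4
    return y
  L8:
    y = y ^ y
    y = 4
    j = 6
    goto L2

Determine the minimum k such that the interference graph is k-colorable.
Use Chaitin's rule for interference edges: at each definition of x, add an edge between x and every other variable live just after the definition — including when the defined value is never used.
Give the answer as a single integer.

Answer: 4

Derivation:
def/use:
  L0: {j,y} / ∅
  L1: {q,t} / ∅
  L2: {r,y} / {y}
  L3: {j,q,t} / ∅
  L4: {h,t} / ∅
  L5: {r,t} / ∅
  L6: {q,r} / {q}
  L7: {y} / ∅
  L8: {j,y} / {y}

Live sets:
  L0: in=∅ out={y}
  L1: in={y} out={q,y}
  L2: in={q,y} out={q,y}
  L3: in=∅ out=∅
  L4: in={q,y} out={q,y}
  L5: in={q,y} out={q,y}
  L6: in={q,y} out={q,y}
  L7: in=∅ out=∅
  L8: in={q,y} out={q,y}

Interference:
  h: {q,y}
  j: {q,t,y}
  q: {h,j,r,t,y}
  r: {q,y}
  t: {j,q,y}
  y: {h,j,q,r,t}

Colouring:
  lower bound: {j,q,t,y} mutually conflict ⇒ χ ≥ 4
  4-colouring: c0={q}  c1={y}  c2={h,j,r}  c3={t}
  χ = 4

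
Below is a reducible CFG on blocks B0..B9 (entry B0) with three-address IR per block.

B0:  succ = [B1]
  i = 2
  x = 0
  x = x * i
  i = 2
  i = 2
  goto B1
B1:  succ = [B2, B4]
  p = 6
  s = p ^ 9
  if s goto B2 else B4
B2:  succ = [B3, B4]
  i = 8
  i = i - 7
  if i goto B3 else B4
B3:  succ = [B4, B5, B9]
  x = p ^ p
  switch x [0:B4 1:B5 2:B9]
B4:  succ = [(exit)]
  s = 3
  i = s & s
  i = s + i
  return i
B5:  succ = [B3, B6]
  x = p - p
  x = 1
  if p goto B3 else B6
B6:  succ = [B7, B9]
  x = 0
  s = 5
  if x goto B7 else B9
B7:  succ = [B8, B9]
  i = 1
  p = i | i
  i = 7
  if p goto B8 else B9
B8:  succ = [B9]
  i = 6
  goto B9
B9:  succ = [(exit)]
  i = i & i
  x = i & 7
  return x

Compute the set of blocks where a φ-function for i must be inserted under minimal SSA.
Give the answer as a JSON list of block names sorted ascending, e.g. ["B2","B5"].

idom tree: B1←B0 B2←B1 B3←B2 B4←B1 B5←B3 B6←B5 B7←B6 B8←B7 B9←B3
Dom at joins:
  B3: preds {B2,B5}: {B0,B1,B2} ∩ {B0,B1,B2,B3,B5} = {B0,B1,B2}; idom=B2
  B4: preds {B1,B2,B3}: {B0,B1} ∩ {B0,B1,B2} ∩ {B0,B1,B2,B3} = {B0,B1}; idom=B1
  B9: preds {B3,B6,B7,B8}: {B0,B1,B2,B3} ∩ {B0,B1,B2,B3,B5,B6} ∩ {B0,B1,B2,B3,B5,B6,B7} ∩ {B0,B1,B2,B3,B5,B6,B7,B8} = {B0,B1,B2,B3}; idom=B3

DF derivation:
  join B3 pred B2: · stop@B2
  join B3 pred B5: B5→B3 stop@B2
  join B4 pred B1: · stop@B1
  join B4 pred B2: B2 stop@B1
  join B4 pred B3: B3→B2 stop@B1
  join B9 pred B3: · stop@B3
  join B9 pred B6: B6→B5 stop@B3
  join B9 pred B7: B7→B6→B5 stop@B3
  join B9 pred B8: B8→B7→B6→B5 stop@B3
  B0 → ∅
  B1 → ∅
  B2 → {B4}
  B3 → {B3,B4}
  B4 → ∅
  B5 → {B3,B9}
  B6 → {B9}
  B7 → {B9}
  B8 → {B9}
  B9 → ∅

φ for i: defs {B0,B2,B4,B7,B8,B9}
  DF⁺ = {B4,B9}

Answer: ["B4", "B9"]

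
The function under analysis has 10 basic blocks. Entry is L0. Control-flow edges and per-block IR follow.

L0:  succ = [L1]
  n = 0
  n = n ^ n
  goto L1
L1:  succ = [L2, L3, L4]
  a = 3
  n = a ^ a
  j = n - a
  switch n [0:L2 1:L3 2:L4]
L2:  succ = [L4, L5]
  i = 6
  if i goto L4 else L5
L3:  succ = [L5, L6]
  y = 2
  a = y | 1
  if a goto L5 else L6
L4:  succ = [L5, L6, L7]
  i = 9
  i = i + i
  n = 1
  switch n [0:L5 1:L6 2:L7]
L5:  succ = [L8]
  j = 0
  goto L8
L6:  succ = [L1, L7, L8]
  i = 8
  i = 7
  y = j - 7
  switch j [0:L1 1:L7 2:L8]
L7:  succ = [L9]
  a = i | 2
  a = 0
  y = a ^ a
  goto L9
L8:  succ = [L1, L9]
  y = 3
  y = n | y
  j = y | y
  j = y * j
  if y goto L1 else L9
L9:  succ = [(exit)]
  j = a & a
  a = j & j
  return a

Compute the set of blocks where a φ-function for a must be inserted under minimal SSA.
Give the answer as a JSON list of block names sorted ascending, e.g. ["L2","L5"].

idom tree: L1←L0 L2←L1 L3←L1 L4←L1 L5←L1 L6←L1 L7←L1 L8←L1 L9←L1
Dom at joins:
  L1: preds {L0,L6,L8}: {L0} ∩ {L0,L1,L6} ∩ {L0,L1,L8} = {L0}; idom=L0
  L4: preds {L1,L2}: {L0,L1} ∩ {L0,L1,L2} = {L0,L1}; idom=L1
  L5: preds {L2,L3,L4}: {L0,L1,L2} ∩ {L0,L1,L3} ∩ {L0,L1,L4} = {L0,L1}; idom=L1
  L6: preds {L3,L4}: {L0,L1,L3} ∩ {L0,L1,L4} = {L0,L1}; idom=L1
  L7: preds {L4,L6}: {L0,L1,L4} ∩ {L0,L1,L6} = {L0,L1}; idom=L1
  L8: preds {L5,L6}: {L0,L1,L5} ∩ {L0,L1,L6} = {L0,L1}; idom=L1
  L9: preds {L7,L8}: {L0,L1,L7} ∩ {L0,L1,L8} = {L0,L1}; idom=L1

DF derivation:
  join L1 pred L0: · stop@L0
  join L1 pred L6: L6→L1 stop@L0
  join L1 pred L8: L8→L1 stop@L0
  join L4 pred L1: · stop@L1
  join L4 pred L2: L2 stop@L1
  join L5 pred L2: L2 stop@L1
  join L5 pred L3: L3 stop@L1
  join L5 pred L4: L4 stop@L1
  join L6 pred L3: L3 stop@L1
  join L6 pred L4: L4 stop@L1
  join L7 pred L4: L4 stop@L1
  join L7 pred L6: L6 stop@L1
  join L8 pred L5: L5 stop@L1
  join L8 pred L6: L6 stop@L1
  join L9 pred L7: L7 stop@L1
  join L9 pred L8: L8 stop@L1
  L0: DF=∅
  L1: DF={L1}
  L2: DF={L4,L5}
  L3: DF={L5,L6}
  L4: DF={L5,L6,L7}
  L5: DF={L8}
  L6: DF={L1,L7,L8}
  L7: DF={L9}
  L8: DF={L1,L9}
  L9: DF=∅

φ for a: defs {L1,L3,L7,L9}
  DF⁺ = {L1,L5,L6,L7,L8,L9}

Answer: ["L1", "L5", "L6", "L7", "L8", "L9"]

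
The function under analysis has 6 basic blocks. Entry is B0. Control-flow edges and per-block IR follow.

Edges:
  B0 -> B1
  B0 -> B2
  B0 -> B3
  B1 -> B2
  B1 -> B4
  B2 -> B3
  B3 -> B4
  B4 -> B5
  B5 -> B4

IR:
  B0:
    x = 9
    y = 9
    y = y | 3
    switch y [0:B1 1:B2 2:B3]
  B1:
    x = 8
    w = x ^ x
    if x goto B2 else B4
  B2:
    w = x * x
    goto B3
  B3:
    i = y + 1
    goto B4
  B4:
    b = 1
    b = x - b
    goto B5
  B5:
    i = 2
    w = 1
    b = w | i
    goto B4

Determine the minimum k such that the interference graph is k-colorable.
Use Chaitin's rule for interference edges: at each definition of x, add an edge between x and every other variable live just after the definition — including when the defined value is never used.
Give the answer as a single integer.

Block summaries:
  B0: def={x,y} ue=∅
  B1: def={w,x} ue=∅
  B2: def={w} ue={x}
  B3: def={i} ue={y}
  B4: def={b} ue={x}
  B5: def={b,i,w} ue=∅

Backward fixpoint:
  B0: in=∅ out={x,y}
  B1: in={y} out={x,y}
  B2: in={x,y} out={x,y}
  B3: in={x,y} out={x}
  B4: in={x} out={x}
  B5: in={x} out={x}

Interfere edges:
  b↔{x}
  i↔{w,x}
  w↔{i,x,y}
  x↔{b,i,w,y}
  y↔{w,x}

Registers:
  {i,w,x} pairwise interfere (3-clique) ⇒ χ ≥ 3
  assign b→c1 i→c2 w→c1 x→c0 y→c2 — no edge inside a register ⇒ χ ≤ 3
  χ = 3

Answer: 3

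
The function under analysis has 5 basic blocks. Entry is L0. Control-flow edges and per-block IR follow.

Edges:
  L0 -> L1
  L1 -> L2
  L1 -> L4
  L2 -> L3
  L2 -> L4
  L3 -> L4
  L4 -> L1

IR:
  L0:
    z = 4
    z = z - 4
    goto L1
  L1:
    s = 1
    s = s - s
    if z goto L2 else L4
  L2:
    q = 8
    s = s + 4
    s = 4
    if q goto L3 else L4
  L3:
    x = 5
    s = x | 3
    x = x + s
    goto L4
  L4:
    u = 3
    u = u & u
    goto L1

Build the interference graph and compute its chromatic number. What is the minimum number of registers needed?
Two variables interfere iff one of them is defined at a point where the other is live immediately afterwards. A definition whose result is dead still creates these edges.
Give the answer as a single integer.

Answer: 3

Analysis:
def/use:
  L0: def={z} ue=∅
  L1: def={s} ue={z}
  L2: def={q,s} ue={s}
  L3: def={s,x} ue=∅
  L4: def={u} ue=∅

Live sets:
  L0 li=∅ lo={z}
  L1 li={z} lo={s,z}
  L2 li={s,z} lo={z}
  L3 li={z} lo={z}
  L4 li={z} lo={z}

Interference:
  q — {s,z}
  s — {q,x,z}
  u — {z}
  x — {s,z}
  z — {q,s,u,x}

Colouring:
  lower bound: {q,s,z} mutually conflict ⇒ χ ≥ 3
  3-colouring: c0={z}  c1={s,u}  c2={q,x}
  χ = 3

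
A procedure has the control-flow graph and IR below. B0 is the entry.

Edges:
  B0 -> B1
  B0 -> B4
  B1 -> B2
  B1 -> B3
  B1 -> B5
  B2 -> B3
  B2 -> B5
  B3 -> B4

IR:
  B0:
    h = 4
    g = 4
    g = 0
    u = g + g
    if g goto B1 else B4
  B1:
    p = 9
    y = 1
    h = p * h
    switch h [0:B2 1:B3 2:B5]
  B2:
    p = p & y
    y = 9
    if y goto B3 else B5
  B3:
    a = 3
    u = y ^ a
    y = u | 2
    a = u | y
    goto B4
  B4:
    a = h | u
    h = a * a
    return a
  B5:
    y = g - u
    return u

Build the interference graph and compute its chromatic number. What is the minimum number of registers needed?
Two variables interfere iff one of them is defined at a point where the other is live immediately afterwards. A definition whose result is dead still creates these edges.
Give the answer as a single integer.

Per-block:
  B0: {g,h,u} / ∅
  B1: {h,p,y} / {h}
  B2: {p,y} / {p,y}
  B3: {a,u,y} / {y}
  B4: {a,h} / {h,u}
  B5: {y} / {g,u}

Backward fixpoint:
  live B0: ∅→{g,h,u}
  live B1: {g,h,u}→{g,h,p,u,y}
  live B2: {g,h,p,u,y}→{g,h,u,y}
  live B3: {h,y}→{h,u}
  live B4: {h,u}→∅
  live B5: {g,u}→∅

Conflict graph:
  a — {h,u,y}
  g — {h,p,u,y}
  h — {a,g,p,u,y}
  p — {g,h,u,y}
  u — {a,g,h,p,y}
  y — {a,g,h,p,u}

Registers:
  clique {g,h,p,u,y} ⇒ need ≥ 5
  5-colouring: c0={h}  c1={u}  c2={y}  c3={a,g}  c4={p}
  χ = 5

Answer: 5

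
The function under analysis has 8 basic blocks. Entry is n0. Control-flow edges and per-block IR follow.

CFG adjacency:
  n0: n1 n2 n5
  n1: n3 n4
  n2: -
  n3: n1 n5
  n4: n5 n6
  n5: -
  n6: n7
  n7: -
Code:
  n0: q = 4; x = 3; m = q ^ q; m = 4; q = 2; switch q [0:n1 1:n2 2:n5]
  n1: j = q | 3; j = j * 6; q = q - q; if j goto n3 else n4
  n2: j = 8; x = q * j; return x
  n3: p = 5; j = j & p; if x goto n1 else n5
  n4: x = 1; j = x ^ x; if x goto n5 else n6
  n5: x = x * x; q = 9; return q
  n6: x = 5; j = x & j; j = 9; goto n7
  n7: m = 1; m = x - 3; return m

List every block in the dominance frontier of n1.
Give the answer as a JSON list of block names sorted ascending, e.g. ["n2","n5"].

Answer: ["n1", "n5"]

Analysis:
idom tree: n1←n0 n2←n0 n3←n1 n4←n1 n5←n0 n6←n4 n7←n6
Dom∩ at merges:
  n1: preds {n0,n3}: {n0} ∩ {n0,n1,n3} = {n0}; idom=n0
  n5: preds {n0,n3,n4}: {n0} ∩ {n0,n1,n3} ∩ {n0,n1,n4} = {n0}; idom=n0

DF derivation:
  join n1 pred n0: · stop@n0
  join n1 pred n3: n3→n1 stop@n0
  join n5 pred n0: · stop@n0
  join n5 pred n3: n3→n1 stop@n0
  join n5 pred n4: n4→n1 stop@n0
  n0: DF=∅
  n1: DF={n1,n5}
  n2: DF=∅
  n3: DF={n1,n5}
  n4: DF={n5}
  n5: DF=∅
  n6: DF=∅
  n7: DF=∅

DF(n1) = ["n1", "n5"]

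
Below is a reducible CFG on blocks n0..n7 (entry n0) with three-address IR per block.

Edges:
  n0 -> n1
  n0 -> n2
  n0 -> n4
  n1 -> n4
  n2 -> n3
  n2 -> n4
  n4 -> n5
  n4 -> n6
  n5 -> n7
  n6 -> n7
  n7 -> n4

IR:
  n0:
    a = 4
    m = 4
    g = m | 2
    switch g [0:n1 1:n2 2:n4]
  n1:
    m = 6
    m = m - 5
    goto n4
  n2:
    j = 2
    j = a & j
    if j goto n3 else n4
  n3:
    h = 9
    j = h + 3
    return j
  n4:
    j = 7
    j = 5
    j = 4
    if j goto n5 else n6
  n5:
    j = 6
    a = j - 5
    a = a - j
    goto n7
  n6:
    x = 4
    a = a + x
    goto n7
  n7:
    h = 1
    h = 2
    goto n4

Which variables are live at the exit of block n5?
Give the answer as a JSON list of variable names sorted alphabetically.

Answer: ["a"]

Derivation:
Per-block:
  n0: {a,g,m} / ∅
  n1: {m} / ∅
  n2: {j} / {a}
  n3: {h,j} / ∅
  n4: {j} / ∅
  n5: {a,j} / ∅
  n6: {a,x} / {a}
  n7: {h} / ∅

Liveness:
  live n0: ∅→{a}
  live n1: {a}→{a}
  live n2: {a}→{a}
  live n3: ∅→∅
  live n4: {a}→{a}
  live n5: ∅→{a}
  live n6: {a}→{a}
  live n7: {a}→{a}

live-out(n5) = ["a"]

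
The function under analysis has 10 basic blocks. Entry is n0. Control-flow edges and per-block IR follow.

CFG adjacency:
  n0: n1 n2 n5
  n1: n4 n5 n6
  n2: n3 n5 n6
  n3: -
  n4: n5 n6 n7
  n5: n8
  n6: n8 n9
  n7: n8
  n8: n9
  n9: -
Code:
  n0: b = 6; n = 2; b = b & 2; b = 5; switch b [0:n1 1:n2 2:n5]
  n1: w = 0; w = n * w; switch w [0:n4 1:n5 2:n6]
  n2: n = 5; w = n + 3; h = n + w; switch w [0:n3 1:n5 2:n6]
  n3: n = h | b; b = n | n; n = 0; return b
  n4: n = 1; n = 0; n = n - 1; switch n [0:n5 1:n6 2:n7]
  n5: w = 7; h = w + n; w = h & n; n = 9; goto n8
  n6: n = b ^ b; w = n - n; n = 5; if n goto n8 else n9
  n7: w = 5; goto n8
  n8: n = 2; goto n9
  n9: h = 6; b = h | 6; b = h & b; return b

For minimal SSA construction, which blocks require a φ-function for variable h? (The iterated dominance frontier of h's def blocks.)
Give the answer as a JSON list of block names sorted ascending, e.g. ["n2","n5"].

idom tree: n1←n0 n2←n0 n3←n2 n4←n1 n5←n0 n6←n0 n7←n4 n8←n0 n9←n0
Dom at joins:
  n5: preds {n0,n1,n2,n4}: {n0} ∩ {n0,n1} ∩ {n0,n2} ∩ {n0,n1,n4} = {n0}; idom=n0
  n6: preds {n1,n2,n4}: {n0,n1} ∩ {n0,n2} ∩ {n0,n1,n4} = {n0}; idom=n0
  n8: preds {n5,n6,n7}: {n0,n5} ∩ {n0,n6} ∩ {n0,n1,n4,n7} = {n0}; idom=n0
  n9: preds {n6,n8}: {n0,n6} ∩ {n0,n8} = {n0}; idom=n0

Frontier:
  join n5 pred n0: · stop@n0
  join n5 pred n1: n1 stop@n0
  join n5 pred n2: n2 stop@n0
  join n5 pred n4: n4→n1 stop@n0
  join n6 pred n1: n1 stop@n0
  join n6 pred n2: n2 stop@n0
  join n6 pred n4: n4→n1 stop@n0
  join n8 pred n5: n5 stop@n0
  join n8 pred n6: n6 stop@n0
  join n8 pred n7: n7→n4→n1 stop@n0
  join n9 pred n6: n6 stop@n0
  join n9 pred n8: n8 stop@n0
  n0 → ∅
  n1 → {n5,n6,n8}
  n2 → {n5,n6}
  n3 → ∅
  n4 → {n5,n6,n8}
  n5 → {n8}
  n6 → {n8,n9}
  n7 → {n8}
  n8 → {n9}
  n9 → ∅

φ for h: defs {n2,n5,n9}
  DF⁺ = {n5,n6,n8,n9}

Answer: ["n5", "n6", "n8", "n9"]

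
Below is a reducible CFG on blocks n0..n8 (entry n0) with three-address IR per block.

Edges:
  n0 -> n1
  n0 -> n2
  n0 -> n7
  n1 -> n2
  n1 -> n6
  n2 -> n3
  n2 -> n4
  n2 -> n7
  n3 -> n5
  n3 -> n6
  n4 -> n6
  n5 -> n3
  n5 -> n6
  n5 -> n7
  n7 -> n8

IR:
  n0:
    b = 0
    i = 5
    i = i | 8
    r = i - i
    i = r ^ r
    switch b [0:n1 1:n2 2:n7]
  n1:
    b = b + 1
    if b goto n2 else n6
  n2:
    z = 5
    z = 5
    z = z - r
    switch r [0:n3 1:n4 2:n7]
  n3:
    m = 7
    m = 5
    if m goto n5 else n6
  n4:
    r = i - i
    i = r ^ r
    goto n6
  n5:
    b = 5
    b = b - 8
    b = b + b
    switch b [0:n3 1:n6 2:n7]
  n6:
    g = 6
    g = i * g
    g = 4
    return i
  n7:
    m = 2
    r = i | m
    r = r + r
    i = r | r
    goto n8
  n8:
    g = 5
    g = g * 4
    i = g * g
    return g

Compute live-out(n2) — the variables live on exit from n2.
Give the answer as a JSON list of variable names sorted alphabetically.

Block summaries:
  n0: def={b,i,r} ue=∅
  n1: def={b} ue={b}
  n2: def={z} ue={r}
  n3: def={m} ue=∅
  n4: def={i,r} ue={i}
  n5: def={b} ue=∅
  n6: def={g} ue={i}
  n7: def={i,m,r} ue={i}
  n8: def={g,i} ue=∅

Backward fixpoint:
  live n0: ∅→{b,i,r}
  live n1: {b,i,r}→{i,r}
  live n2: {i,r}→{i}
  live n3: {i}→{i}
  live n4: {i}→{i}
  live n5: {i}→{i}
  live n6: {i}→∅
  live n7: {i}→∅
  live n8: ∅→∅

live-out(n2) = ["i"]

Answer: ["i"]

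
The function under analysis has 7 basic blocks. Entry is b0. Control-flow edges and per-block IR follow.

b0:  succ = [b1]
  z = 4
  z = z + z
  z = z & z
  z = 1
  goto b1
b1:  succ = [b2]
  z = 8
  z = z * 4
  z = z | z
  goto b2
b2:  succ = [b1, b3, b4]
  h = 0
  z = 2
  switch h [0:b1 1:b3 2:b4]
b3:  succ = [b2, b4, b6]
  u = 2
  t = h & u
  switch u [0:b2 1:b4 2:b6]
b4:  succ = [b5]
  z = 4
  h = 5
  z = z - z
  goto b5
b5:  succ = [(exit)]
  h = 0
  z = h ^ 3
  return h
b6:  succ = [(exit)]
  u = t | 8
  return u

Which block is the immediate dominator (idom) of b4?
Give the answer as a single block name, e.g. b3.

idom tree: b1←b0 b2←b1 b3←b2 b4←b2 b5←b4 b6←b3
Join-block Dom:
  b1: preds {b0,b2}: {b0} ∩ {b0,b1,b2} = {b0}; idom=b0
  b2: preds {b1,b3}: {b0,b1} ∩ {b0,b1,b2,b3} = {b0,b1}; idom=b1
  b4: preds {b2,b3}: {b0,b1,b2} ∩ {b0,b1,b2,b3} = {b0,b1,b2}; idom=b2

idom(b4) = b2

Answer: b2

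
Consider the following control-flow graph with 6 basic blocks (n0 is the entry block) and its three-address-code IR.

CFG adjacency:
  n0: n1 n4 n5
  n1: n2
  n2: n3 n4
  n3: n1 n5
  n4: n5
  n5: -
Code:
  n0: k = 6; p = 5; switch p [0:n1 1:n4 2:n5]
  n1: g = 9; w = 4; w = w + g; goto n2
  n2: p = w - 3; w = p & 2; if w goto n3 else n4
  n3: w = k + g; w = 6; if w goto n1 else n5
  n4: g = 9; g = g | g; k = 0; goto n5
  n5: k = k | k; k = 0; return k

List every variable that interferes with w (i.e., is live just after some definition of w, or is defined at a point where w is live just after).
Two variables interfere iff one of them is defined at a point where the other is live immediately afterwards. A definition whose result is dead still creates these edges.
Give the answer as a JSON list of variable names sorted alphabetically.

Answer: ["g", "k"]

Derivation:
Per-block:
  n0: def={k,p} ue=∅
  n1: def={g,w} ue=∅
  n2: def={p,w} ue={w}
  n3: def={w} ue={g,k}
  n4: def={g,k} ue=∅
  n5: def={k} ue={k}

Liveness:
  n0 li=∅ lo={k}
  n1 li={k} lo={g,k,w}
  n2 li={g,k,w} lo={g,k}
  n3 li={g,k} lo={k}
  n4 li=∅ lo={k}
  n5 li={k} lo=∅

Conflict graph:
  g↔{k,p,w}
  k↔{g,p,w}
  p↔{g,k}
  w↔{g,k}

N(w) = ["g", "k"]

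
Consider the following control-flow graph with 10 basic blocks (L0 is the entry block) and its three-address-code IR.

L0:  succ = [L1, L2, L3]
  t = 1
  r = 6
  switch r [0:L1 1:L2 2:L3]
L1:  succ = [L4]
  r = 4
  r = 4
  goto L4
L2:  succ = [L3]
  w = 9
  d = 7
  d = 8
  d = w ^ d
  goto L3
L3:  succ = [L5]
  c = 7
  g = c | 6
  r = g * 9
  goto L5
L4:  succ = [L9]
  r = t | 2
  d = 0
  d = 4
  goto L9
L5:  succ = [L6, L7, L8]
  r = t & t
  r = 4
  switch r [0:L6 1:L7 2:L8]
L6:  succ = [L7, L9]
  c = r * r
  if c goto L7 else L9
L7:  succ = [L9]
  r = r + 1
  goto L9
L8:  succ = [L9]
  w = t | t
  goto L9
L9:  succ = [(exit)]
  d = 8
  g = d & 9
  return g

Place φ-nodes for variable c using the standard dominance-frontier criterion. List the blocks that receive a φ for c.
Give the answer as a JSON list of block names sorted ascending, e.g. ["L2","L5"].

Answer: ["L7", "L9"]

Derivation:
idom tree: L1←L0 L2←L0 L3←L0 L4←L1 L5←L3 L6←L5 L7←L5 L8←L5 L9←L0
Join-block Dom:
  L3: preds {L0,L2}: {L0} ∩ {L0,L2} = {L0}; idom=L0
  L7: preds {L5,L6}: {L0,L3,L5} ∩ {L0,L3,L5,L6} = {L0,L3,L5}; idom=L5
  L9: preds {L4,L6,L7,L8}: {L0,L1,L4} ∩ {L0,L3,L5,L6} ∩ {L0,L3,L5,L7} ∩ {L0,L3,L5,L8} = {L0}; idom=L0

Frontier:
  join L3 pred L0: · stop@L0
  join L3 pred L2: L2 stop@L0
  join L7 pred L5: · stop@L5
  join L7 pred L6: L6 stop@L5
  join L9 pred L4: L4→L1 stop@L0
  join L9 pred L6: L6→L5→L3 stop@L0
  join L9 pred L7: L7→L5→L3 stop@L0
  join L9 pred L8: L8→L5→L3 stop@L0
  DF(L0)=∅
  DF(L1)={L9}
  DF(L2)={L3}
  DF(L3)={L9}
  DF(L4)={L9}
  DF(L5)={L9}
  DF(L6)={L7,L9}
  DF(L7)={L9}
  DF(L8)={L9}
  DF(L9)=∅

φ for c: defs {L3,L6}
  DF⁺ = {L7,L9}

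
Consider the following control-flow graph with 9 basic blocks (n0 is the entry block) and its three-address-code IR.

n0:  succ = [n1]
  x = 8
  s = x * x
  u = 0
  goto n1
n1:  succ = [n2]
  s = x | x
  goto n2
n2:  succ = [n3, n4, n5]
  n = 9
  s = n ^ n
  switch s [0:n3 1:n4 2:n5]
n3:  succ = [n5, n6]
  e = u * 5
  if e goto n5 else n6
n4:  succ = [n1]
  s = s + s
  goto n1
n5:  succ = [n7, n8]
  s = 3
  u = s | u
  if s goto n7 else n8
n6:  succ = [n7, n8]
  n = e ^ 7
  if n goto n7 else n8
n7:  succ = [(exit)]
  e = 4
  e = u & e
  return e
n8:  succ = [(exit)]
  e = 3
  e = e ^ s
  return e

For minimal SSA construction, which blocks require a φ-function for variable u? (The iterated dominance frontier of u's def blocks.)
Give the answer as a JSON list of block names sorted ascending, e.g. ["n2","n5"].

Answer: ["n7", "n8"]

Working:
idom tree: n1←n0 n2←n1 n3←n2 n4←n2 n5←n2 n6←n3 n7←n2 n8←n2
Dom∩ at merges:
  n1: preds {n0,n4}: {n0} ∩ {n0,n1,n2,n4} = {n0}; idom=n0
  n5: preds {n2,n3}: {n0,n1,n2} ∩ {n0,n1,n2,n3} = {n0,n1,n2}; idom=n2
  n7: preds {n5,n6}: {n0,n1,n2,n5} ∩ {n0,n1,n2,n3,n6} = {n0,n1,n2}; idom=n2
  n8: preds {n5,n6}: {n0,n1,n2,n5} ∩ {n0,n1,n2,n3,n6} = {n0,n1,n2}; idom=n2

Frontier:
  join n1 pred n0: · stop@n0
  join n1 pred n4: n4→n2→n1 stop@n0
  join n5 pred n2: · stop@n2
  join n5 pred n3: n3 stop@n2
  join n7 pred n5: n5 stop@n2
  join n7 pred n6: n6→n3 stop@n2
  join n8 pred n5: n5 stop@n2
  join n8 pred n6: n6→n3 stop@n2
  DF(n0)=∅
  DF(n1)={n1}
  DF(n2)={n1}
  DF(n3)={n5,n7,n8}
  DF(n4)={n1}
  DF(n5)={n7,n8}
  DF(n6)={n7,n8}
  DF(n7)=∅
  DF(n8)=∅

φ for u: defs {n0,n5}
  DF⁺ = {n7,n8}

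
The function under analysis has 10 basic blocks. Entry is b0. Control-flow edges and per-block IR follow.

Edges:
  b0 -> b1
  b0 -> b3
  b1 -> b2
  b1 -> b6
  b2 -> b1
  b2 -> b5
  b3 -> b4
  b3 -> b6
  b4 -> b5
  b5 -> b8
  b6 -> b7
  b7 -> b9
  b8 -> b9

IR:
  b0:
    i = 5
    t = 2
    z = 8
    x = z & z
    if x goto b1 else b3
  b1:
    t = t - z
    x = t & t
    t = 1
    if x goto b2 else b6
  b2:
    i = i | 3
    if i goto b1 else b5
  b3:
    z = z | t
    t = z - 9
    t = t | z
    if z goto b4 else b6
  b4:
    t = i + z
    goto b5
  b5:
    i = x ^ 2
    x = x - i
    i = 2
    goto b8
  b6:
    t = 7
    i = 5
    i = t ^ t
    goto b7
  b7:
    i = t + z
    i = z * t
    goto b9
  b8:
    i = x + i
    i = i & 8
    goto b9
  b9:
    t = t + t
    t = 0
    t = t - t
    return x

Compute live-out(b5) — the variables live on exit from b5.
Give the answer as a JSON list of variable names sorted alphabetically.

Answer: ["i", "t", "x"]

Working:
Block summaries:
  b0 def {i,t,x,z} use ∅
  b1 def {t,x} use {t,z}
  b2 def {i} use {i}
  b3 def {t,z} use {t,z}
  b4 def {t} use {i,z}
  b5 def {i,x} use {x}
  b6 def {i,t} use ∅
  b7 def {i} use {t,z}
  b8 def {i} use {i,x}
  b9 def {t} use {t,x}

Liveness:
  live b0: ∅→{i,t,x,z}
  live b1: {i,t,z}→{i,t,x,z}
  live b2: {i,t,x,z}→{i,t,x,z}
  live b3: {i,t,x,z}→{i,x,z}
  live b4: {i,x,z}→{t,x}
  live b5: {t,x}→{i,t,x}
  live b6: {x,z}→{t,x,z}
  live b7: {t,x,z}→{t,x}
  live b8: {i,t,x}→{t,x}
  live b9: {t,x}→∅

live-out(b5) = ["i", "t", "x"]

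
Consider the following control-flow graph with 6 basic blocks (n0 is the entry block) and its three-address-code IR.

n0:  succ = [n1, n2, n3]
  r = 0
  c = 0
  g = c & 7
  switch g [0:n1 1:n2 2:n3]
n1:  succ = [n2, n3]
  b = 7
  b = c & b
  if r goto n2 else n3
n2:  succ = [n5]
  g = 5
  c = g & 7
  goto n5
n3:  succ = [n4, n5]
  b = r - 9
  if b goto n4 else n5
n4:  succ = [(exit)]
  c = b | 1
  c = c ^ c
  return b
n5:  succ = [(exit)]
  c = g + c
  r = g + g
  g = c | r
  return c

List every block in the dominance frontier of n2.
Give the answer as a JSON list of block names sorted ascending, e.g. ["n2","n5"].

Answer: ["n5"]

Working:
idom tree: n1←n0 n2←n0 n3←n0 n4←n3 n5←n0
Join-block Dom:
  n2: preds {n0,n1}: {n0} ∩ {n0,n1} = {n0}; idom=n0
  n3: preds {n0,n1}: {n0} ∩ {n0,n1} = {n0}; idom=n0
  n5: preds {n2,n3}: {n0,n2} ∩ {n0,n3} = {n0}; idom=n0

DF walk-up:
  n2←n0: walk · to n0
  n2←n1: walk n1 to n0
  n3←n0: walk · to n0
  n3←n1: walk n1 to n0
  n5←n2: walk n2 to n0
  n5←n3: walk n3 to n0
  n0 → ∅
  n1 → {n2,n3}
  n2 → {n5}
  n3 → {n5}
  n4 → ∅
  n5 → ∅

DF(n2) = ["n5"]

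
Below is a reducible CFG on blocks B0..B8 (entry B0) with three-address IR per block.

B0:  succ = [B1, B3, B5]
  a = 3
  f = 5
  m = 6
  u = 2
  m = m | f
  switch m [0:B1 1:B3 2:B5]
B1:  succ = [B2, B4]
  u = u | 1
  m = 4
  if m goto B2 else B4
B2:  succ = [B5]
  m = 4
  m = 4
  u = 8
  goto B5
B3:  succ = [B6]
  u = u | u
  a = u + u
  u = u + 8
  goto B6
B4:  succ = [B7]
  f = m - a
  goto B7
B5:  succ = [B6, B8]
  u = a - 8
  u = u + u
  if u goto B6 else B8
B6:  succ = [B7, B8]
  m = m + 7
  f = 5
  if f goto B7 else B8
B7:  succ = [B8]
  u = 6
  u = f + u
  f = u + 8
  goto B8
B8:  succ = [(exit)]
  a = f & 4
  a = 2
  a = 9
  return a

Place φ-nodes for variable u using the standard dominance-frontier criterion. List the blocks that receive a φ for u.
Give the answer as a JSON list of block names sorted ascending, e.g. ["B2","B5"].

Answer: ["B5", "B6", "B7", "B8"]

Working:
idom tree: B1←B0 B2←B1 B3←B0 B4←B1 B5←B0 B6←B0 B7←B0 B8←B0
Join-block Dom:
  B5: preds {B0,B2}: {B0} ∩ {B0,B1,B2} = {B0}; idom=B0
  B6: preds {B3,B5}: {B0,B3} ∩ {B0,B5} = {B0}; idom=B0
  B7: preds {B4,B6}: {B0,B1,B4} ∩ {B0,B6} = {B0}; idom=B0
  B8: preds {B5,B6,B7}: {B0,B5} ∩ {B0,B6} ∩ {B0,B7} = {B0}; idom=B0

DF walk-up:
  B5←B0: walk · to B0
  B5←B2: walk B2→B1 to B0
  B6←B3: walk B3 to B0
  B6←B5: walk B5 to B0
  B7←B4: walk B4→B1 to B0
  B7←B6: walk B6 to B0
  B8←B5: walk B5 to B0
  B8←B6: walk B6 to B0
  B8←B7: walk B7 to B0
  B0 → ∅
  B1 → {B5,B7}
  B2 → {B5}
  B3 → {B6}
  B4 → {B7}
  B5 → {B6,B8}
  B6 → {B7,B8}
  B7 → {B8}
  B8 → ∅

φ for u: defs {B0,B1,B2,B3,B5,B7}
  DF⁺ = {B5,B6,B7,B8}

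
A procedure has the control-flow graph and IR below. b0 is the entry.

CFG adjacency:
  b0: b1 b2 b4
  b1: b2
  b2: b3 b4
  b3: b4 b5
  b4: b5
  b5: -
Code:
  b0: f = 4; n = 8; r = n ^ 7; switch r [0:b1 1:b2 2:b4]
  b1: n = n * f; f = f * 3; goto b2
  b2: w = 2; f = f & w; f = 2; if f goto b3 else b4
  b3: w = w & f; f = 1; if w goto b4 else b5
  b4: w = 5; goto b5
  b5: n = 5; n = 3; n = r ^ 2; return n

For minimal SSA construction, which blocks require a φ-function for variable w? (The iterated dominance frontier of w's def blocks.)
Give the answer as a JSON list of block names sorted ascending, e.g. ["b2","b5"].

idom tree: b1←b0 b2←b0 b3←b2 b4←b0 b5←b0
Dom∩ at merges:
  b2: preds {b0,b1}: {b0} ∩ {b0,b1} = {b0}; idom=b0
  b4: preds {b0,b2,b3}: {b0} ∩ {b0,b2} ∩ {b0,b2,b3} = {b0}; idom=b0
  b5: preds {b3,b4}: {b0,b2,b3} ∩ {b0,b4} = {b0}; idom=b0

Frontier:
  join b2 pred b0: · stop@b0
  join b2 pred b1: b1 stop@b0
  join b4 pred b0: · stop@b0
  join b4 pred b2: b2 stop@b0
  join b4 pred b3: b3→b2 stop@b0
  join b5 pred b3: b3→b2 stop@b0
  join b5 pred b4: b4 stop@b0
  b0 → ∅
  b1 → {b2}
  b2 → {b4,b5}
  b3 → {b4,b5}
  b4 → {b5}
  b5 → ∅

φ for w: defs {b2,b3,b4}
  DF⁺ = {b4,b5}

Answer: ["b4", "b5"]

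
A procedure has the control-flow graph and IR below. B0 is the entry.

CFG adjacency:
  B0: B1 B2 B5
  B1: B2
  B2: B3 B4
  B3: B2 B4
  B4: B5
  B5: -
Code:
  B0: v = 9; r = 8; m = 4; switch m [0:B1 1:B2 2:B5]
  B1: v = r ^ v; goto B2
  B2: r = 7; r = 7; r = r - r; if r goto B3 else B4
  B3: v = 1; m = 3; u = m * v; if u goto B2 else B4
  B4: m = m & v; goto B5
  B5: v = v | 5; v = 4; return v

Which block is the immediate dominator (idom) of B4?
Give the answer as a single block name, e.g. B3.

idom tree: B1←B0 B2←B0 B3←B2 B4←B2 B5←B0
Join-block Dom:
  B2: preds {B0,B1,B3}: {B0} ∩ {B0,B1} ∩ {B0,B2,B3} = {B0}; idom=B0
  B4: preds {B2,B3}: {B0,B2} ∩ {B0,B2,B3} = {B0,B2}; idom=B2
  B5: preds {B0,B4}: {B0} ∩ {B0,B2,B4} = {B0}; idom=B0

idom(B4) = B2

Answer: B2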